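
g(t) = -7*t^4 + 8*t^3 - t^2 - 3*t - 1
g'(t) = -28*t^3 + 24*t^2 - 2*t - 3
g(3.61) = -837.34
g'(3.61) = -1014.73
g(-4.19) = -2751.98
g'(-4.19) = 2486.41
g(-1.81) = -121.41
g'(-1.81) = 245.28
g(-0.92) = -10.33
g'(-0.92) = 40.96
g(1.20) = -6.73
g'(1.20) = -19.22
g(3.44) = -677.73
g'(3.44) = -865.69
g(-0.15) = -0.60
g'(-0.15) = -2.07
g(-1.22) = -28.86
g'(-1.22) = 86.01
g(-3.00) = -784.00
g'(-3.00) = 975.00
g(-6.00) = -10819.00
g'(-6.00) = 6921.00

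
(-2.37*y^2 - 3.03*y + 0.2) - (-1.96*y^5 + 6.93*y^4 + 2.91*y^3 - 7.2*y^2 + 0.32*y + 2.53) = 1.96*y^5 - 6.93*y^4 - 2.91*y^3 + 4.83*y^2 - 3.35*y - 2.33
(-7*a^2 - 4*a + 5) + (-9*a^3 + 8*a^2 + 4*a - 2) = -9*a^3 + a^2 + 3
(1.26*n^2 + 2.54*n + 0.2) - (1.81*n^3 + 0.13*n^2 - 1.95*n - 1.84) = -1.81*n^3 + 1.13*n^2 + 4.49*n + 2.04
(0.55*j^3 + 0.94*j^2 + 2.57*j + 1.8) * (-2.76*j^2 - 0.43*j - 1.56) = -1.518*j^5 - 2.8309*j^4 - 8.3554*j^3 - 7.5395*j^2 - 4.7832*j - 2.808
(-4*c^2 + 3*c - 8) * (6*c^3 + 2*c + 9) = -24*c^5 + 18*c^4 - 56*c^3 - 30*c^2 + 11*c - 72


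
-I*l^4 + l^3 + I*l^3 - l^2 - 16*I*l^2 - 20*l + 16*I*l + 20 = (l - 2*I)^2*(l + 5*I)*(-I*l + I)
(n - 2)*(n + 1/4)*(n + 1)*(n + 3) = n^4 + 9*n^3/4 - 9*n^2/2 - 29*n/4 - 3/2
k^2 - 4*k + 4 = (k - 2)^2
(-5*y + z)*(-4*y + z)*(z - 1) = 20*y^2*z - 20*y^2 - 9*y*z^2 + 9*y*z + z^3 - z^2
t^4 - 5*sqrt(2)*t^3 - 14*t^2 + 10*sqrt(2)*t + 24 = (t - 6*sqrt(2))*(t - sqrt(2))*(t + sqrt(2))^2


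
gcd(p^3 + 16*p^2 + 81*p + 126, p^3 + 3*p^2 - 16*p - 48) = p + 3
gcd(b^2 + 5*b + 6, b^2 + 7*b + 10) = b + 2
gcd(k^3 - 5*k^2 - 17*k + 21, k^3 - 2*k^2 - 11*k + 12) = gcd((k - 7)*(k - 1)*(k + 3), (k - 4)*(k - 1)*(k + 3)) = k^2 + 2*k - 3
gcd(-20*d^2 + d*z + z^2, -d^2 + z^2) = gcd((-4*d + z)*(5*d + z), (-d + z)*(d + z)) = 1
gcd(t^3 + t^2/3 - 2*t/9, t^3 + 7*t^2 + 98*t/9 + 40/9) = t + 2/3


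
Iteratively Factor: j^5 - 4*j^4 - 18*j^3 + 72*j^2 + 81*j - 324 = (j - 3)*(j^4 - j^3 - 21*j^2 + 9*j + 108) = (j - 3)*(j + 3)*(j^3 - 4*j^2 - 9*j + 36) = (j - 3)^2*(j + 3)*(j^2 - j - 12) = (j - 4)*(j - 3)^2*(j + 3)*(j + 3)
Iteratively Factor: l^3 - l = (l - 1)*(l^2 + l) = l*(l - 1)*(l + 1)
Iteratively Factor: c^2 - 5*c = (c - 5)*(c)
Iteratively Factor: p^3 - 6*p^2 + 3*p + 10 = (p - 5)*(p^2 - p - 2) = (p - 5)*(p - 2)*(p + 1)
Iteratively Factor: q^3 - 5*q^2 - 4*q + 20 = (q - 2)*(q^2 - 3*q - 10) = (q - 2)*(q + 2)*(q - 5)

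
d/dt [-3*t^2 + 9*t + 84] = 9 - 6*t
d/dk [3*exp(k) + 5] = 3*exp(k)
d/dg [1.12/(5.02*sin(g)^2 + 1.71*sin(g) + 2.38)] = -(11.2448*sin(g) + 1.9152)*cos(g)/(5.02*sin(g)^2 + 1.71*sin(g) + 2.38)^2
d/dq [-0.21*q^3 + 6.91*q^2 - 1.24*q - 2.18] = -0.63*q^2 + 13.82*q - 1.24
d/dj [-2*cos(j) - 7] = 2*sin(j)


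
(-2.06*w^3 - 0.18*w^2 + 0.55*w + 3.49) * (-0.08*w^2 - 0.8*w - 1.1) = 0.1648*w^5 + 1.6624*w^4 + 2.366*w^3 - 0.5212*w^2 - 3.397*w - 3.839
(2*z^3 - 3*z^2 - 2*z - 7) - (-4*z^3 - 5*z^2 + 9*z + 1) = 6*z^3 + 2*z^2 - 11*z - 8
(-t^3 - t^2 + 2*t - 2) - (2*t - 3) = -t^3 - t^2 + 1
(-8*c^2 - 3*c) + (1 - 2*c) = -8*c^2 - 5*c + 1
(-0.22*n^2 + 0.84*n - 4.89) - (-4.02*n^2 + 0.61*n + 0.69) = 3.8*n^2 + 0.23*n - 5.58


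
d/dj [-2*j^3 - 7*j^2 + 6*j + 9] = -6*j^2 - 14*j + 6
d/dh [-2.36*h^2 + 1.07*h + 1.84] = 1.07 - 4.72*h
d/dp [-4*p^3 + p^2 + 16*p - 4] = -12*p^2 + 2*p + 16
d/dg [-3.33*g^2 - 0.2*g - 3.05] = -6.66*g - 0.2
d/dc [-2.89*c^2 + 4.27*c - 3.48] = 4.27 - 5.78*c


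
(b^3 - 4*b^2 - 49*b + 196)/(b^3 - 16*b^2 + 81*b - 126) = (b^2 + 3*b - 28)/(b^2 - 9*b + 18)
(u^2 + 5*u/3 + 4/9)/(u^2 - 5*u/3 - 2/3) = (u + 4/3)/(u - 2)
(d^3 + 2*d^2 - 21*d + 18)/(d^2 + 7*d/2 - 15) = 2*(d^2 - 4*d + 3)/(2*d - 5)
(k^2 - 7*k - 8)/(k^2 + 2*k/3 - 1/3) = 3*(k - 8)/(3*k - 1)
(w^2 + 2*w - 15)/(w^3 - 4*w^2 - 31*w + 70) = (w - 3)/(w^2 - 9*w + 14)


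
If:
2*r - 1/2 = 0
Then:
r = 1/4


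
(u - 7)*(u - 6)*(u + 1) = u^3 - 12*u^2 + 29*u + 42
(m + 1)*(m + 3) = m^2 + 4*m + 3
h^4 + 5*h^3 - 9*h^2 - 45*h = h*(h - 3)*(h + 3)*(h + 5)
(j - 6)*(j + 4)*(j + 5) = j^3 + 3*j^2 - 34*j - 120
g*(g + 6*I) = g^2 + 6*I*g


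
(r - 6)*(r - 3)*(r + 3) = r^3 - 6*r^2 - 9*r + 54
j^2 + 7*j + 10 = (j + 2)*(j + 5)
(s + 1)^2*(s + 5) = s^3 + 7*s^2 + 11*s + 5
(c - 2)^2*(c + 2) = c^3 - 2*c^2 - 4*c + 8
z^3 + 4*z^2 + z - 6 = (z - 1)*(z + 2)*(z + 3)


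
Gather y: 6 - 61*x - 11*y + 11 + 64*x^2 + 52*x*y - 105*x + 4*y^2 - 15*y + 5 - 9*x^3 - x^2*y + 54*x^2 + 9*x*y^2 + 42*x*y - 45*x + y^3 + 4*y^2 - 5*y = -9*x^3 + 118*x^2 - 211*x + y^3 + y^2*(9*x + 8) + y*(-x^2 + 94*x - 31) + 22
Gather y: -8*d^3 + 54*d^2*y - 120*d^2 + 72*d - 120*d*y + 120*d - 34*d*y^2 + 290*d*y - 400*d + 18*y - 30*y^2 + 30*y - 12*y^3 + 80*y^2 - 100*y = -8*d^3 - 120*d^2 - 208*d - 12*y^3 + y^2*(50 - 34*d) + y*(54*d^2 + 170*d - 52)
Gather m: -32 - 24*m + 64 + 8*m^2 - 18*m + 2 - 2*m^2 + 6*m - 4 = 6*m^2 - 36*m + 30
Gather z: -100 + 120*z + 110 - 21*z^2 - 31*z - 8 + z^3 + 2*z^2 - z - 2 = z^3 - 19*z^2 + 88*z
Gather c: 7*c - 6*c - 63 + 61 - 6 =c - 8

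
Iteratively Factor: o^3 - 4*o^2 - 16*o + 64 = (o - 4)*(o^2 - 16) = (o - 4)^2*(o + 4)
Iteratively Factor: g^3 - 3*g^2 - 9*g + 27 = (g + 3)*(g^2 - 6*g + 9) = (g - 3)*(g + 3)*(g - 3)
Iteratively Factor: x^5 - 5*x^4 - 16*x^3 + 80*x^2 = (x)*(x^4 - 5*x^3 - 16*x^2 + 80*x) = x*(x - 5)*(x^3 - 16*x) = x^2*(x - 5)*(x^2 - 16) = x^2*(x - 5)*(x - 4)*(x + 4)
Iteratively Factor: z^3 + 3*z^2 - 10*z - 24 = (z + 4)*(z^2 - z - 6) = (z - 3)*(z + 4)*(z + 2)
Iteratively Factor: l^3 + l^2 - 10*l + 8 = (l - 1)*(l^2 + 2*l - 8) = (l - 2)*(l - 1)*(l + 4)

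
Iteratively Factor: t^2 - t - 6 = (t + 2)*(t - 3)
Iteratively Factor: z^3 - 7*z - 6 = (z + 2)*(z^2 - 2*z - 3) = (z + 1)*(z + 2)*(z - 3)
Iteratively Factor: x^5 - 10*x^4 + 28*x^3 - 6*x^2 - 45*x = (x)*(x^4 - 10*x^3 + 28*x^2 - 6*x - 45) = x*(x + 1)*(x^3 - 11*x^2 + 39*x - 45) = x*(x - 5)*(x + 1)*(x^2 - 6*x + 9) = x*(x - 5)*(x - 3)*(x + 1)*(x - 3)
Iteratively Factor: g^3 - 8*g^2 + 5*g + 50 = (g + 2)*(g^2 - 10*g + 25) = (g - 5)*(g + 2)*(g - 5)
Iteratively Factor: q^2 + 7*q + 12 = (q + 4)*(q + 3)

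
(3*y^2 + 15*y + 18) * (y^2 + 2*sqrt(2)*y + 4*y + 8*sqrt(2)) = 3*y^4 + 6*sqrt(2)*y^3 + 27*y^3 + 54*sqrt(2)*y^2 + 78*y^2 + 72*y + 156*sqrt(2)*y + 144*sqrt(2)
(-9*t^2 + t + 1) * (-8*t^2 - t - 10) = 72*t^4 + t^3 + 81*t^2 - 11*t - 10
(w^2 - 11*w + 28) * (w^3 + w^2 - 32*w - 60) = w^5 - 10*w^4 - 15*w^3 + 320*w^2 - 236*w - 1680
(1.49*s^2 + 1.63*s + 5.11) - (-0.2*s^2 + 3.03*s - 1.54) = 1.69*s^2 - 1.4*s + 6.65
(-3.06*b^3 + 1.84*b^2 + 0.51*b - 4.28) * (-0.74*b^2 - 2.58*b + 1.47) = 2.2644*b^5 + 6.5332*b^4 - 9.6228*b^3 + 4.5562*b^2 + 11.7921*b - 6.2916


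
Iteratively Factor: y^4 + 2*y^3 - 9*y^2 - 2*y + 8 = (y + 1)*(y^3 + y^2 - 10*y + 8) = (y - 1)*(y + 1)*(y^2 + 2*y - 8) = (y - 1)*(y + 1)*(y + 4)*(y - 2)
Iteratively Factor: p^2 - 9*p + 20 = (p - 4)*(p - 5)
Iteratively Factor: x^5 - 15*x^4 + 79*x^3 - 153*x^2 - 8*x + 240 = (x - 3)*(x^4 - 12*x^3 + 43*x^2 - 24*x - 80) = (x - 3)*(x + 1)*(x^3 - 13*x^2 + 56*x - 80) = (x - 4)*(x - 3)*(x + 1)*(x^2 - 9*x + 20) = (x - 5)*(x - 4)*(x - 3)*(x + 1)*(x - 4)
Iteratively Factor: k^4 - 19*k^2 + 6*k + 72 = (k + 2)*(k^3 - 2*k^2 - 15*k + 36) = (k + 2)*(k + 4)*(k^2 - 6*k + 9) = (k - 3)*(k + 2)*(k + 4)*(k - 3)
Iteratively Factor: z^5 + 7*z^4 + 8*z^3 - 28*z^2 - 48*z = (z - 2)*(z^4 + 9*z^3 + 26*z^2 + 24*z) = z*(z - 2)*(z^3 + 9*z^2 + 26*z + 24) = z*(z - 2)*(z + 2)*(z^2 + 7*z + 12) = z*(z - 2)*(z + 2)*(z + 4)*(z + 3)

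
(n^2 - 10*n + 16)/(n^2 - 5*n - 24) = (n - 2)/(n + 3)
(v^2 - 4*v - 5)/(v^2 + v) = (v - 5)/v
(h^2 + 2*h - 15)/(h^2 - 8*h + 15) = (h + 5)/(h - 5)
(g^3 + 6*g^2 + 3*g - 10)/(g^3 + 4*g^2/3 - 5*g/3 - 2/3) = 3*(g + 5)/(3*g + 1)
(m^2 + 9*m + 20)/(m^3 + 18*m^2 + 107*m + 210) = (m + 4)/(m^2 + 13*m + 42)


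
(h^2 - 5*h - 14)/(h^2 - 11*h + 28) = (h + 2)/(h - 4)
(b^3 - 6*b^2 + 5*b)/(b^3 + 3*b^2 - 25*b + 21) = b*(b - 5)/(b^2 + 4*b - 21)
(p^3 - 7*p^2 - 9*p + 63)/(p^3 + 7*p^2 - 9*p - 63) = (p - 7)/(p + 7)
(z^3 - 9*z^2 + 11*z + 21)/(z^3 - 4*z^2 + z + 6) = (z - 7)/(z - 2)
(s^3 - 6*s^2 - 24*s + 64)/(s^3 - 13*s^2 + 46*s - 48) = (s + 4)/(s - 3)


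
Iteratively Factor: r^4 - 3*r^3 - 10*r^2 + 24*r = (r - 4)*(r^3 + r^2 - 6*r) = (r - 4)*(r - 2)*(r^2 + 3*r) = (r - 4)*(r - 2)*(r + 3)*(r)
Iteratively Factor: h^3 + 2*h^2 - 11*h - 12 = (h - 3)*(h^2 + 5*h + 4) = (h - 3)*(h + 4)*(h + 1)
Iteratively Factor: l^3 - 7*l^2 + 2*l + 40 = (l - 5)*(l^2 - 2*l - 8) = (l - 5)*(l + 2)*(l - 4)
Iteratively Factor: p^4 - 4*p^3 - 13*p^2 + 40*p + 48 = (p + 1)*(p^3 - 5*p^2 - 8*p + 48) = (p - 4)*(p + 1)*(p^2 - p - 12) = (p - 4)*(p + 1)*(p + 3)*(p - 4)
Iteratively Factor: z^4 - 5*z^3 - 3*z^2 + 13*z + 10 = (z + 1)*(z^3 - 6*z^2 + 3*z + 10) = (z - 2)*(z + 1)*(z^2 - 4*z - 5) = (z - 2)*(z + 1)^2*(z - 5)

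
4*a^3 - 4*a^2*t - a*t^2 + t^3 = (-2*a + t)*(-a + t)*(2*a + t)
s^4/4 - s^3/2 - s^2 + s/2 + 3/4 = (s/4 + 1/4)*(s - 3)*(s - 1)*(s + 1)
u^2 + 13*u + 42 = (u + 6)*(u + 7)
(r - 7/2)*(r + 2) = r^2 - 3*r/2 - 7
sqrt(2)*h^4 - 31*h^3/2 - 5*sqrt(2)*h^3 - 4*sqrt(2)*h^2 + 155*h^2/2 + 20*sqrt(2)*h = h*(h - 5)*(h - 8*sqrt(2))*(sqrt(2)*h + 1/2)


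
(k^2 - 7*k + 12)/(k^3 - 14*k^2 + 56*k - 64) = (k - 3)/(k^2 - 10*k + 16)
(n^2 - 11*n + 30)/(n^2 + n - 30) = (n - 6)/(n + 6)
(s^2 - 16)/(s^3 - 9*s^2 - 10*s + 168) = (s - 4)/(s^2 - 13*s + 42)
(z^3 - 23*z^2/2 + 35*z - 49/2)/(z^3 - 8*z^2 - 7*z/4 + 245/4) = 2*(z - 1)/(2*z + 5)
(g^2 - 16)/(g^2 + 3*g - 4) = (g - 4)/(g - 1)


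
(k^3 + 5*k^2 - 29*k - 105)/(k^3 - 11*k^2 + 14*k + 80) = (k^2 + 10*k + 21)/(k^2 - 6*k - 16)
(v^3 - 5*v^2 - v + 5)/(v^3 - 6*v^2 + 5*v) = (v + 1)/v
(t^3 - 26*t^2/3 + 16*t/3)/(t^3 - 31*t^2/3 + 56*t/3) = (3*t - 2)/(3*t - 7)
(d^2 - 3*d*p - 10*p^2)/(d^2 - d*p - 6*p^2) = (-d + 5*p)/(-d + 3*p)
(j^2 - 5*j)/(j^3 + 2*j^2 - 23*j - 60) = j/(j^2 + 7*j + 12)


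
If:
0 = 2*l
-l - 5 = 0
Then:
No Solution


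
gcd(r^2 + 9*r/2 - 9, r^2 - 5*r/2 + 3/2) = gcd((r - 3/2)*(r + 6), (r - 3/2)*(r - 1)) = r - 3/2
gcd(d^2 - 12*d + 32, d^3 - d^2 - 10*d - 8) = d - 4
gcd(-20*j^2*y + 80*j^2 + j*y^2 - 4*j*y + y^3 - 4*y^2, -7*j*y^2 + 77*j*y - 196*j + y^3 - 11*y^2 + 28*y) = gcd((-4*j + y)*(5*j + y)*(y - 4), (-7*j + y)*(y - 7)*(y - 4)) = y - 4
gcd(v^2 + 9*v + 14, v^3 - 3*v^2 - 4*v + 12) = v + 2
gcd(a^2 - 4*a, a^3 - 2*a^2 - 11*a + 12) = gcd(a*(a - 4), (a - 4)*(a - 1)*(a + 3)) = a - 4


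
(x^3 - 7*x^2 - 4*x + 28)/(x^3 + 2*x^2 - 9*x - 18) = (x^2 - 9*x + 14)/(x^2 - 9)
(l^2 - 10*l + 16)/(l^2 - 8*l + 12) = (l - 8)/(l - 6)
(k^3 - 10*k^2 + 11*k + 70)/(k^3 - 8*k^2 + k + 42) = (k - 5)/(k - 3)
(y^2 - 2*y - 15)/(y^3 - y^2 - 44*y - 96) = (y - 5)/(y^2 - 4*y - 32)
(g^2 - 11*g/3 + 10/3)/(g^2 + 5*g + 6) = (3*g^2 - 11*g + 10)/(3*(g^2 + 5*g + 6))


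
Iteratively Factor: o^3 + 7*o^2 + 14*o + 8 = (o + 4)*(o^2 + 3*o + 2) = (o + 1)*(o + 4)*(o + 2)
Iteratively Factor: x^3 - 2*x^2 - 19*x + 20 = (x - 1)*(x^2 - x - 20) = (x - 1)*(x + 4)*(x - 5)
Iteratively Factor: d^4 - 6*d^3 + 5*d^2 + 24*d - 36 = (d - 2)*(d^3 - 4*d^2 - 3*d + 18) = (d - 3)*(d - 2)*(d^2 - d - 6) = (d - 3)^2*(d - 2)*(d + 2)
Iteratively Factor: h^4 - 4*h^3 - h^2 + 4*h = (h - 4)*(h^3 - h) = (h - 4)*(h + 1)*(h^2 - h) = (h - 4)*(h - 1)*(h + 1)*(h)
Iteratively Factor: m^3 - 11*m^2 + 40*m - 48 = (m - 4)*(m^2 - 7*m + 12) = (m - 4)*(m - 3)*(m - 4)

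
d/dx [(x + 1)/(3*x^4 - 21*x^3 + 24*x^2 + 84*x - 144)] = (x^4 - 7*x^3 + 8*x^2 + 28*x - (x + 1)*(4*x^3 - 21*x^2 + 16*x + 28) - 48)/(3*(x^4 - 7*x^3 + 8*x^2 + 28*x - 48)^2)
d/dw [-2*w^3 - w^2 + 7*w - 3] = -6*w^2 - 2*w + 7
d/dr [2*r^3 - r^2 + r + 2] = 6*r^2 - 2*r + 1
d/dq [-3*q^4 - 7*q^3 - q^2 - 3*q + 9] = -12*q^3 - 21*q^2 - 2*q - 3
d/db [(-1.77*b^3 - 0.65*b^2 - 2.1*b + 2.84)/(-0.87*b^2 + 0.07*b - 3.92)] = (1.5399*b^4 - 0.2478*b^3 + 18.9427*b^2 + 10.0376*b + 8.0332)/(0.7569*b^4 - 0.1218*b^3 + 6.8257*b^2 - 0.5488*b + 15.3664)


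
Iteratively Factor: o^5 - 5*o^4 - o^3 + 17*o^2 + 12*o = (o - 4)*(o^4 - o^3 - 5*o^2 - 3*o) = (o - 4)*(o - 3)*(o^3 + 2*o^2 + o) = o*(o - 4)*(o - 3)*(o^2 + 2*o + 1) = o*(o - 4)*(o - 3)*(o + 1)*(o + 1)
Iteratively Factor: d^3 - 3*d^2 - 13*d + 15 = (d - 5)*(d^2 + 2*d - 3) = (d - 5)*(d + 3)*(d - 1)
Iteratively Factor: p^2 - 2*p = (p)*(p - 2)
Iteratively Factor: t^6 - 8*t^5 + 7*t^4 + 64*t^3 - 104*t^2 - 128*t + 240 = (t - 3)*(t^5 - 5*t^4 - 8*t^3 + 40*t^2 + 16*t - 80) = (t - 5)*(t - 3)*(t^4 - 8*t^2 + 16) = (t - 5)*(t - 3)*(t + 2)*(t^3 - 2*t^2 - 4*t + 8) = (t - 5)*(t - 3)*(t - 2)*(t + 2)*(t^2 - 4) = (t - 5)*(t - 3)*(t - 2)*(t + 2)^2*(t - 2)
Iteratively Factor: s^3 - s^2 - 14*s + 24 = (s - 2)*(s^2 + s - 12) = (s - 3)*(s - 2)*(s + 4)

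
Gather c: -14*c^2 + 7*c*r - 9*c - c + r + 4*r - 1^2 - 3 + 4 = -14*c^2 + c*(7*r - 10) + 5*r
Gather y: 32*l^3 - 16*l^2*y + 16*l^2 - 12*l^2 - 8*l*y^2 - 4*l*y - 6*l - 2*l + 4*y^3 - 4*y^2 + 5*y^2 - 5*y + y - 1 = 32*l^3 + 4*l^2 - 8*l + 4*y^3 + y^2*(1 - 8*l) + y*(-16*l^2 - 4*l - 4) - 1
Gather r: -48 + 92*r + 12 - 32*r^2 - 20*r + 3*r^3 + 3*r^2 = 3*r^3 - 29*r^2 + 72*r - 36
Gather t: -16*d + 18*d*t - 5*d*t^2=-5*d*t^2 + 18*d*t - 16*d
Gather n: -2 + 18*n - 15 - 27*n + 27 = 10 - 9*n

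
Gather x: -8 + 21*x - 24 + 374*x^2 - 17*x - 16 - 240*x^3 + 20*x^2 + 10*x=-240*x^3 + 394*x^2 + 14*x - 48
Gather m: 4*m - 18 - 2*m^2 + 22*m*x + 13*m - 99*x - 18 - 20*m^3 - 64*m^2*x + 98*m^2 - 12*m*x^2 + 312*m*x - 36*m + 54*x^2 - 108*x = -20*m^3 + m^2*(96 - 64*x) + m*(-12*x^2 + 334*x - 19) + 54*x^2 - 207*x - 36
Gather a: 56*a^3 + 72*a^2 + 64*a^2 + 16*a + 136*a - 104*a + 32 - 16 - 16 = 56*a^3 + 136*a^2 + 48*a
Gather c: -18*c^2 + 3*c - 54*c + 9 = -18*c^2 - 51*c + 9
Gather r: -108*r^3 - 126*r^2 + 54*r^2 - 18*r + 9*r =-108*r^3 - 72*r^2 - 9*r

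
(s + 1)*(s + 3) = s^2 + 4*s + 3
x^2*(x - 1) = x^3 - x^2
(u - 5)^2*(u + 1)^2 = u^4 - 8*u^3 + 6*u^2 + 40*u + 25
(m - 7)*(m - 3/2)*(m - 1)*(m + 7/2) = m^4 - 6*m^3 - 57*m^2/4 + 56*m - 147/4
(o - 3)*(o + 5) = o^2 + 2*o - 15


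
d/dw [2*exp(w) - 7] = 2*exp(w)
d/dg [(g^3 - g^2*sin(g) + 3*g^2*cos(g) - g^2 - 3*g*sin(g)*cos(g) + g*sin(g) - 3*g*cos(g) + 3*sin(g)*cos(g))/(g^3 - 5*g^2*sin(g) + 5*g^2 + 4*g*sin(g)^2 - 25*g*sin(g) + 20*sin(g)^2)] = (-3*g^3*sin(g) + 4*g^3*cos(g) - 16*g^2*sin(g) + 13*g^2*cos(g) + 18*g^2 - 25*g*sin(g) - 14*g*cos(g) + 48*g + 20*sin(g) - 36*sin(2*g) + 15*cos(g) - 60)/((g + 5)^2*(g - 4*sin(g))^2)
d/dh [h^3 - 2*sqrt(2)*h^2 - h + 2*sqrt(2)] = 3*h^2 - 4*sqrt(2)*h - 1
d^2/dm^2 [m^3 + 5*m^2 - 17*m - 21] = 6*m + 10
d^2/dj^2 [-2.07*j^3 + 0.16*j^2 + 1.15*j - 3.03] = 0.32 - 12.42*j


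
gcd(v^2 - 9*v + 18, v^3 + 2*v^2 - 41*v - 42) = v - 6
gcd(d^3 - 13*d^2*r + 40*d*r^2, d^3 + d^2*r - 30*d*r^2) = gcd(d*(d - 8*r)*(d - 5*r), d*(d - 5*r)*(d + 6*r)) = -d^2 + 5*d*r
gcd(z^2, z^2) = z^2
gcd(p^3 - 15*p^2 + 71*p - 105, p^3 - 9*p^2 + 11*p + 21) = p^2 - 10*p + 21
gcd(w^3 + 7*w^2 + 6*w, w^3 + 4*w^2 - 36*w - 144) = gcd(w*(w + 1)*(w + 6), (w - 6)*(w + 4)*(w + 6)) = w + 6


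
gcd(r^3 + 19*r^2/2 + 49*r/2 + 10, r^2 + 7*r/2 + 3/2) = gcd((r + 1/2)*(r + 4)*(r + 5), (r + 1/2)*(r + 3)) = r + 1/2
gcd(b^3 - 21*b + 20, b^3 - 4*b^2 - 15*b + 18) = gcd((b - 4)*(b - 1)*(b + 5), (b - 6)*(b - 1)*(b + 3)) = b - 1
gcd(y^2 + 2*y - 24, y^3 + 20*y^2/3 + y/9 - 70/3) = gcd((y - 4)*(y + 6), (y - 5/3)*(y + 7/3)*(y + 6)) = y + 6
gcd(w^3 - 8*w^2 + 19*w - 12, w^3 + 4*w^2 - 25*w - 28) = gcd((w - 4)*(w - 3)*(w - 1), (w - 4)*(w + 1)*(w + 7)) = w - 4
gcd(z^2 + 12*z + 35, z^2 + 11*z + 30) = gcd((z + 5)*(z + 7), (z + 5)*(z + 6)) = z + 5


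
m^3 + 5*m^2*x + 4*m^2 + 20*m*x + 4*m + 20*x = (m + 2)^2*(m + 5*x)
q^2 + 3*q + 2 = (q + 1)*(q + 2)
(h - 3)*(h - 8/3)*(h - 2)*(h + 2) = h^4 - 17*h^3/3 + 4*h^2 + 68*h/3 - 32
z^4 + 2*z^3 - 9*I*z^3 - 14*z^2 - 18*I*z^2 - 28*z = z*(z + 2)*(z - 7*I)*(z - 2*I)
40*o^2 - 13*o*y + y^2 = (-8*o + y)*(-5*o + y)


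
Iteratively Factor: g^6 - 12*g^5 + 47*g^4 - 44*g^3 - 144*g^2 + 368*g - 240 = (g - 5)*(g^5 - 7*g^4 + 12*g^3 + 16*g^2 - 64*g + 48) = (g - 5)*(g - 2)*(g^4 - 5*g^3 + 2*g^2 + 20*g - 24) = (g - 5)*(g - 2)^2*(g^3 - 3*g^2 - 4*g + 12) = (g - 5)*(g - 2)^2*(g + 2)*(g^2 - 5*g + 6) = (g - 5)*(g - 2)^3*(g + 2)*(g - 3)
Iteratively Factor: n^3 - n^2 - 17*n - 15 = (n + 3)*(n^2 - 4*n - 5) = (n + 1)*(n + 3)*(n - 5)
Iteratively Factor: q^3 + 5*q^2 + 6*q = (q + 2)*(q^2 + 3*q) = (q + 2)*(q + 3)*(q)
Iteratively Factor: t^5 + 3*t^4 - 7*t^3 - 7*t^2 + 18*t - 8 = (t - 1)*(t^4 + 4*t^3 - 3*t^2 - 10*t + 8) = (t - 1)*(t + 4)*(t^3 - 3*t + 2) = (t - 1)^2*(t + 4)*(t^2 + t - 2) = (t - 1)^2*(t + 2)*(t + 4)*(t - 1)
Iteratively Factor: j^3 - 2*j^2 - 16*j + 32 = (j + 4)*(j^2 - 6*j + 8) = (j - 4)*(j + 4)*(j - 2)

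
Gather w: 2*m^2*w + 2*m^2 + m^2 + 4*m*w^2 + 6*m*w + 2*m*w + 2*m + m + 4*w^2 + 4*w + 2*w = 3*m^2 + 3*m + w^2*(4*m + 4) + w*(2*m^2 + 8*m + 6)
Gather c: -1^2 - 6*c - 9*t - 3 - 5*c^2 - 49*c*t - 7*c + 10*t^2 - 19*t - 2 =-5*c^2 + c*(-49*t - 13) + 10*t^2 - 28*t - 6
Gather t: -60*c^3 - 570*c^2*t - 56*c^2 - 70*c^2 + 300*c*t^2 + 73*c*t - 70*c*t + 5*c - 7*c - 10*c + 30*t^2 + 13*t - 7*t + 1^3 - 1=-60*c^3 - 126*c^2 - 12*c + t^2*(300*c + 30) + t*(-570*c^2 + 3*c + 6)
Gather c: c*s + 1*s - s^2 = c*s - s^2 + s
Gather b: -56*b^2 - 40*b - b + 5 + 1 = -56*b^2 - 41*b + 6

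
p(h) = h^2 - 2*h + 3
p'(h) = 2*h - 2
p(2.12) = 3.25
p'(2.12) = 2.24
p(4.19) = 12.18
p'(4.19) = 6.38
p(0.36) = 2.41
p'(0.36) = -1.28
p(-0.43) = 4.04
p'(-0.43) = -2.86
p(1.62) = 2.38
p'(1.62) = 1.24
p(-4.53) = 32.58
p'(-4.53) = -11.06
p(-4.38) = 30.94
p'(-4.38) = -10.76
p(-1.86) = 10.18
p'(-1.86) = -5.72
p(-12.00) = 171.00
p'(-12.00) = -26.00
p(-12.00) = 171.00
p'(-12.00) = -26.00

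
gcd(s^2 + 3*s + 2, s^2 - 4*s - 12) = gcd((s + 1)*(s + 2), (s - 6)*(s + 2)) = s + 2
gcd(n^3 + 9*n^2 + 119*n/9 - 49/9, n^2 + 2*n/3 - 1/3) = n - 1/3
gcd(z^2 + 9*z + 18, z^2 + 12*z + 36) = z + 6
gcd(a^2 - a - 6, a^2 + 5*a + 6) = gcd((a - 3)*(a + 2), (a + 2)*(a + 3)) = a + 2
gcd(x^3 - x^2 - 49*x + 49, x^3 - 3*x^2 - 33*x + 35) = x^2 - 8*x + 7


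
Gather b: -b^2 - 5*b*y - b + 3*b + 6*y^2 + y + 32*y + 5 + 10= -b^2 + b*(2 - 5*y) + 6*y^2 + 33*y + 15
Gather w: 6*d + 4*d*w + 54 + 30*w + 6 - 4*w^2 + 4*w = 6*d - 4*w^2 + w*(4*d + 34) + 60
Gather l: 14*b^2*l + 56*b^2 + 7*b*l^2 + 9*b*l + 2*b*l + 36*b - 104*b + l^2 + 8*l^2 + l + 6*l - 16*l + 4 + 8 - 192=56*b^2 - 68*b + l^2*(7*b + 9) + l*(14*b^2 + 11*b - 9) - 180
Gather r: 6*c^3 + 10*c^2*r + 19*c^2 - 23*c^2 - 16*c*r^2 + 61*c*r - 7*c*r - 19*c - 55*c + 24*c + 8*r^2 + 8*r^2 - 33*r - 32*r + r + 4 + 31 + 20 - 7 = 6*c^3 - 4*c^2 - 50*c + r^2*(16 - 16*c) + r*(10*c^2 + 54*c - 64) + 48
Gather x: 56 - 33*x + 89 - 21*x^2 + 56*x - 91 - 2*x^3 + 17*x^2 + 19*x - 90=-2*x^3 - 4*x^2 + 42*x - 36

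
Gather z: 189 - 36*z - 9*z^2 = -9*z^2 - 36*z + 189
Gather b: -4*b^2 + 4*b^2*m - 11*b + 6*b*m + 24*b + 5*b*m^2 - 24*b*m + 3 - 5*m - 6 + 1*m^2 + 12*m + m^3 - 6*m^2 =b^2*(4*m - 4) + b*(5*m^2 - 18*m + 13) + m^3 - 5*m^2 + 7*m - 3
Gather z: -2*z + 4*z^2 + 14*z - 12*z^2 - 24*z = -8*z^2 - 12*z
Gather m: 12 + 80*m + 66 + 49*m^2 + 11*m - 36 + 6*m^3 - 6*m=6*m^3 + 49*m^2 + 85*m + 42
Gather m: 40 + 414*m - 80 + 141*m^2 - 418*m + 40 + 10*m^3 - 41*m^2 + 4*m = 10*m^3 + 100*m^2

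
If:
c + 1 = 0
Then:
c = -1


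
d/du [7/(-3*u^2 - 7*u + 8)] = 7*(6*u + 7)/(3*u^2 + 7*u - 8)^2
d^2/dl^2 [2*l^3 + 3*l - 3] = 12*l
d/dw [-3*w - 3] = -3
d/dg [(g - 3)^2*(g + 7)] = (g - 3)*(3*g + 11)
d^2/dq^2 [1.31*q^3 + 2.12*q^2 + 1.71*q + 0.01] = 7.86*q + 4.24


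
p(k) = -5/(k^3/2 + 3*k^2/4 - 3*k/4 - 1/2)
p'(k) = -5*(-3*k^2/2 - 3*k/2 + 3/4)/(k^3/2 + 3*k^2/4 - 3*k/4 - 1/2)^2 = 60*(2*k^2 + 2*k - 1)/(2*k^3 + 3*k^2 - 3*k - 2)^2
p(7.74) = -0.02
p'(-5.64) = 0.05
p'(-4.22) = 0.21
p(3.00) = -0.29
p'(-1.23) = -4.15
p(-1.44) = -7.79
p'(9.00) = 0.00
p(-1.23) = -7.98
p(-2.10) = 20.16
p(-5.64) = 0.08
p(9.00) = -0.01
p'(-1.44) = 2.43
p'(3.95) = 0.09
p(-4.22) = 0.23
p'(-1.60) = 10.54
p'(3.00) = 0.28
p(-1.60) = -8.74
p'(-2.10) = 220.72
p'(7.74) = 0.01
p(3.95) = -0.13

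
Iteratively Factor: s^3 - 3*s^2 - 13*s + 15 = (s - 5)*(s^2 + 2*s - 3) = (s - 5)*(s - 1)*(s + 3)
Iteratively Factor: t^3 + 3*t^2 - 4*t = (t)*(t^2 + 3*t - 4) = t*(t + 4)*(t - 1)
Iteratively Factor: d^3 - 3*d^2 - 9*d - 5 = (d + 1)*(d^2 - 4*d - 5) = (d - 5)*(d + 1)*(d + 1)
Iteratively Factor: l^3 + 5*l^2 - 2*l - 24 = (l + 3)*(l^2 + 2*l - 8) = (l + 3)*(l + 4)*(l - 2)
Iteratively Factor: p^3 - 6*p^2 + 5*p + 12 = (p - 4)*(p^2 - 2*p - 3) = (p - 4)*(p - 3)*(p + 1)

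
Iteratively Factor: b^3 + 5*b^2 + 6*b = (b + 2)*(b^2 + 3*b) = b*(b + 2)*(b + 3)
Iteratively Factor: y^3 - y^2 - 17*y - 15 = (y - 5)*(y^2 + 4*y + 3) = (y - 5)*(y + 3)*(y + 1)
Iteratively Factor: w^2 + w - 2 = (w + 2)*(w - 1)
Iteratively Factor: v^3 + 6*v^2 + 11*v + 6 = (v + 2)*(v^2 + 4*v + 3) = (v + 2)*(v + 3)*(v + 1)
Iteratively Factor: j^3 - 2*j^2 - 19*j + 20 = (j + 4)*(j^2 - 6*j + 5) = (j - 1)*(j + 4)*(j - 5)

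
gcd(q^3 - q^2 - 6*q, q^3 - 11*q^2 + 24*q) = q^2 - 3*q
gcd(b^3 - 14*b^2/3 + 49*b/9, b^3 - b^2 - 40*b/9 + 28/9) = b - 7/3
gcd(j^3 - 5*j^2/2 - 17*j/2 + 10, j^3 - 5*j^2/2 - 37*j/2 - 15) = j + 5/2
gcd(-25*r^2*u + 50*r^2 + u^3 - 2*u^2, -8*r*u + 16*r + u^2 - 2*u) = u - 2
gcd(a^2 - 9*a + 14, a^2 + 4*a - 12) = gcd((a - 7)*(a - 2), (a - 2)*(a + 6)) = a - 2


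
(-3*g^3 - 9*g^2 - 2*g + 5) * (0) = 0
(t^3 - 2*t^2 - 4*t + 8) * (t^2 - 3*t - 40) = t^5 - 5*t^4 - 38*t^3 + 100*t^2 + 136*t - 320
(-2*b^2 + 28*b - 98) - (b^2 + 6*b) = -3*b^2 + 22*b - 98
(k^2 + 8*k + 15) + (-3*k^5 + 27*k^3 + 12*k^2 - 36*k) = -3*k^5 + 27*k^3 + 13*k^2 - 28*k + 15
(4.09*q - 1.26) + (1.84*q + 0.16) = 5.93*q - 1.1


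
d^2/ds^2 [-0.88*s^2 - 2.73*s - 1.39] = -1.76000000000000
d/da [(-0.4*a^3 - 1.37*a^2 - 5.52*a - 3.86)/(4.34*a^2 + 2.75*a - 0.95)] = (-1.736*a^4 - 2.2*a^3 + 21.3293*a^2 + 36.1078*a + 15.859)/(18.8356*a^4 + 23.87*a^3 - 0.683499999999999*a^2 - 5.225*a + 0.9025)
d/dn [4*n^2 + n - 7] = 8*n + 1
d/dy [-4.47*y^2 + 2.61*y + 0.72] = 2.61 - 8.94*y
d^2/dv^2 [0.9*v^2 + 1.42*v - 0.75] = 1.80000000000000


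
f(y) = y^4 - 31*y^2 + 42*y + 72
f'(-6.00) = -450.00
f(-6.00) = 0.00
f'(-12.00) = -6126.00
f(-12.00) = 15840.00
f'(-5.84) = -392.63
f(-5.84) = -67.36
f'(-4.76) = -94.28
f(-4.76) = -316.94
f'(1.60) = -40.82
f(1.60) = 66.39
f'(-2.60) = 132.90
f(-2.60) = -201.06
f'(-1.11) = 105.35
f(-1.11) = -11.30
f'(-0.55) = 75.43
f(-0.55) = 39.61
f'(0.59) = 6.24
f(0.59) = 86.11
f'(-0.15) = 51.29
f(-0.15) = 65.00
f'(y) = 4*y^3 - 62*y + 42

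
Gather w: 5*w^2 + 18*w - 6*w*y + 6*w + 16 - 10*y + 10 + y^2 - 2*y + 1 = 5*w^2 + w*(24 - 6*y) + y^2 - 12*y + 27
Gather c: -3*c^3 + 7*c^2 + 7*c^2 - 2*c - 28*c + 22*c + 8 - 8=-3*c^3 + 14*c^2 - 8*c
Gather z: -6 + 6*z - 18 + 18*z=24*z - 24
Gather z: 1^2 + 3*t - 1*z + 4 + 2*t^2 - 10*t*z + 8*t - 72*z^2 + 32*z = 2*t^2 + 11*t - 72*z^2 + z*(31 - 10*t) + 5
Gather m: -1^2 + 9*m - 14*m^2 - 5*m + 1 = -14*m^2 + 4*m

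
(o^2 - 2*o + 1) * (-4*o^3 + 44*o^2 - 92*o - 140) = -4*o^5 + 52*o^4 - 184*o^3 + 88*o^2 + 188*o - 140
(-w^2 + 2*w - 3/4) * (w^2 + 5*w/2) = -w^4 - w^3/2 + 17*w^2/4 - 15*w/8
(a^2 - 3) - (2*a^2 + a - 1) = -a^2 - a - 2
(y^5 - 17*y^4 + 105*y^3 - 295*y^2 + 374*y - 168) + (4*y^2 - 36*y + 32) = y^5 - 17*y^4 + 105*y^3 - 291*y^2 + 338*y - 136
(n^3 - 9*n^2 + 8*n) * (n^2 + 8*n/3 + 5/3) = n^5 - 19*n^4/3 - 43*n^3/3 + 19*n^2/3 + 40*n/3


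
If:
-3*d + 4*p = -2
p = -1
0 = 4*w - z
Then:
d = -2/3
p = -1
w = z/4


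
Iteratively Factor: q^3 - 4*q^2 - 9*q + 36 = (q + 3)*(q^2 - 7*q + 12) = (q - 3)*(q + 3)*(q - 4)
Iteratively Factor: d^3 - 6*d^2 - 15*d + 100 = (d - 5)*(d^2 - d - 20) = (d - 5)^2*(d + 4)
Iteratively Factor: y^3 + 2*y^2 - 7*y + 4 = (y - 1)*(y^2 + 3*y - 4) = (y - 1)^2*(y + 4)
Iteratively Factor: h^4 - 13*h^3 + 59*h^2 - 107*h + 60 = (h - 4)*(h^3 - 9*h^2 + 23*h - 15) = (h - 4)*(h - 3)*(h^2 - 6*h + 5) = (h - 5)*(h - 4)*(h - 3)*(h - 1)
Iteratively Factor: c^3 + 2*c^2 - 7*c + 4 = (c + 4)*(c^2 - 2*c + 1) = (c - 1)*(c + 4)*(c - 1)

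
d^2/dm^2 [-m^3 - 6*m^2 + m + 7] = -6*m - 12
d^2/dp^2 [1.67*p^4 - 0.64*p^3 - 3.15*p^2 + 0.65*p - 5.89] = 20.04*p^2 - 3.84*p - 6.3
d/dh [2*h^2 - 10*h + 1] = 4*h - 10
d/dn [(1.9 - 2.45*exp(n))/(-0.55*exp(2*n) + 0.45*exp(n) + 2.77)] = (-1.3475*exp(2*n) + 2.09*exp(n) - 7.6415)*exp(n)/(0.3025*exp(4*n) - 0.495*exp(3*n) - 2.8445*exp(2*n) + 2.493*exp(n) + 7.6729)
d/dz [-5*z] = -5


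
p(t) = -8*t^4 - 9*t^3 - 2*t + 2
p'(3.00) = -1109.00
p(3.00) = -895.00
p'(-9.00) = 21139.00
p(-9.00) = -45907.00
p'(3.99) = -2464.52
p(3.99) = -2605.27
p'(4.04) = -2552.74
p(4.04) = -2730.69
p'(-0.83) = -2.30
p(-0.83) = 5.01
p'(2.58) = -731.28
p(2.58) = -512.18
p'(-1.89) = 117.59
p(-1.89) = -35.54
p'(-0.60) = -4.81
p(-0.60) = 4.11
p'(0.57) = -16.70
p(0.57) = -1.65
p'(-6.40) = 7280.69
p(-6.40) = -11047.68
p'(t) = -32*t^3 - 27*t^2 - 2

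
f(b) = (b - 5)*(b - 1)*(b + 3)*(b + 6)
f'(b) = (b - 5)*(b - 1)*(b + 3) + (b - 5)*(b - 1)*(b + 6) + (b - 5)*(b + 3)*(b + 6) + (b - 1)*(b + 3)*(b + 6) = 4*b^3 + 9*b^2 - 62*b - 63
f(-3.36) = -34.64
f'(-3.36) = 95.19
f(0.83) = 18.54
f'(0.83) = -105.97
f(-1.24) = 117.10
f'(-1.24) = 20.09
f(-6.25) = 66.27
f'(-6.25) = -300.50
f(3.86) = -220.53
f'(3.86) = 61.83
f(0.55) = 46.56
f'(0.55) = -93.71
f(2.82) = -203.67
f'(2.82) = -76.57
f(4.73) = -83.53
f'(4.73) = 268.39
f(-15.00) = 34560.00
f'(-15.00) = -10608.00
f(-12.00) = 11934.00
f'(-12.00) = -4935.00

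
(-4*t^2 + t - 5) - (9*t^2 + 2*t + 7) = -13*t^2 - t - 12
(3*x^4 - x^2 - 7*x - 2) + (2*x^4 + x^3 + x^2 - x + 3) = 5*x^4 + x^3 - 8*x + 1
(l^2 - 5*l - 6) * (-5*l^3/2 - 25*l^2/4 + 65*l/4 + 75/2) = -5*l^5/2 + 25*l^4/4 + 125*l^3/2 - 25*l^2/4 - 285*l - 225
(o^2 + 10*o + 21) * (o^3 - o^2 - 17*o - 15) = o^5 + 9*o^4 - 6*o^3 - 206*o^2 - 507*o - 315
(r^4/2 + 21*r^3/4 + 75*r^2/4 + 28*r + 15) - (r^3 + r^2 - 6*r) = r^4/2 + 17*r^3/4 + 71*r^2/4 + 34*r + 15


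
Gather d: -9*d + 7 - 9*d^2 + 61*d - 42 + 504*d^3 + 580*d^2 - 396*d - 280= 504*d^3 + 571*d^2 - 344*d - 315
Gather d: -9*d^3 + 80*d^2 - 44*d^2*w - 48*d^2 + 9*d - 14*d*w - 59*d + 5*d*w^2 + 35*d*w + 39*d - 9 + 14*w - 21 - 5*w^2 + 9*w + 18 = -9*d^3 + d^2*(32 - 44*w) + d*(5*w^2 + 21*w - 11) - 5*w^2 + 23*w - 12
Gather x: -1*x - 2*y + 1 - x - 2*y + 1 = -2*x - 4*y + 2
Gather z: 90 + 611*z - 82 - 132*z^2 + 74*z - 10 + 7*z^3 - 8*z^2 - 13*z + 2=7*z^3 - 140*z^2 + 672*z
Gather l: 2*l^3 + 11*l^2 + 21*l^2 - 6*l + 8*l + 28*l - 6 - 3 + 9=2*l^3 + 32*l^2 + 30*l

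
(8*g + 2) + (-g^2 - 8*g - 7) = -g^2 - 5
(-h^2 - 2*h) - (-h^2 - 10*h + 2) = 8*h - 2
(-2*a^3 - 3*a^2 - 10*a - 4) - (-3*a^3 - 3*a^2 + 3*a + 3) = a^3 - 13*a - 7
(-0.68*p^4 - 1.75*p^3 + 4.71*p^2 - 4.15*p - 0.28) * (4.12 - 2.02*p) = 1.3736*p^5 + 0.7334*p^4 - 16.7242*p^3 + 27.7882*p^2 - 16.5324*p - 1.1536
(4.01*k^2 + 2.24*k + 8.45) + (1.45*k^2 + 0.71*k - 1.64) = 5.46*k^2 + 2.95*k + 6.81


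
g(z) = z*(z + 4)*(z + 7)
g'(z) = z*(z + 4) + z*(z + 7) + (z + 4)*(z + 7)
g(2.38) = 142.43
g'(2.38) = 97.35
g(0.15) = 4.45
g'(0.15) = 31.37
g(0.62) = 21.83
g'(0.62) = 42.79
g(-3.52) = -5.88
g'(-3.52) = -12.27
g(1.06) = 43.23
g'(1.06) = 54.69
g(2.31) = 135.70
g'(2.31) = 94.83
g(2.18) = 123.68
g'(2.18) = 90.22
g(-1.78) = -20.63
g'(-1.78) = -1.65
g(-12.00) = -480.00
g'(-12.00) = 196.00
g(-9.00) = -90.00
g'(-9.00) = 73.00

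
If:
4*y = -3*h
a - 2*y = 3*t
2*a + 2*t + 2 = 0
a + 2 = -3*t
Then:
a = -1/2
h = -2/3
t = -1/2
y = 1/2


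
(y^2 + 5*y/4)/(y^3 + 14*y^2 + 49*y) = (y + 5/4)/(y^2 + 14*y + 49)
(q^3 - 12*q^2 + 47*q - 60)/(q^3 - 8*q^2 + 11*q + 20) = (q - 3)/(q + 1)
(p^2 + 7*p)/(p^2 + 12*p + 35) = p/(p + 5)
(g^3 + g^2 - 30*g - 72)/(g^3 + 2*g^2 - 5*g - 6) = (g^2 - 2*g - 24)/(g^2 - g - 2)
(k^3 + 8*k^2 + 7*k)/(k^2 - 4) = k*(k^2 + 8*k + 7)/(k^2 - 4)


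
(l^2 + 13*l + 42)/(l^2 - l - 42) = (l + 7)/(l - 7)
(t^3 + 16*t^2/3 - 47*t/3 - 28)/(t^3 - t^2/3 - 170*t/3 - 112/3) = (3*t^2 - 5*t - 12)/(3*t^2 - 22*t - 16)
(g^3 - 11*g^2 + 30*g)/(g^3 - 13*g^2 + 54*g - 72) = g*(g - 5)/(g^2 - 7*g + 12)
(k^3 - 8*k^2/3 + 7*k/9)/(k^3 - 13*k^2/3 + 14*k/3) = (k - 1/3)/(k - 2)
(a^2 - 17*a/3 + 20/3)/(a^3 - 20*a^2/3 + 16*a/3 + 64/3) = (3*a - 5)/(3*a^2 - 8*a - 16)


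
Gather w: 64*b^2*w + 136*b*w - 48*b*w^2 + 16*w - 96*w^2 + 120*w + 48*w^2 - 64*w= w^2*(-48*b - 48) + w*(64*b^2 + 136*b + 72)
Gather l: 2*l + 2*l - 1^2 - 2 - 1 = 4*l - 4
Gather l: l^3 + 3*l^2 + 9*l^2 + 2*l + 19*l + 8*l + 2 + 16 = l^3 + 12*l^2 + 29*l + 18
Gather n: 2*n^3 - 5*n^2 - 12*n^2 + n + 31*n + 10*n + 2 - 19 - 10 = 2*n^3 - 17*n^2 + 42*n - 27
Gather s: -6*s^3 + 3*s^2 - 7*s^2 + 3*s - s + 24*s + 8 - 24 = -6*s^3 - 4*s^2 + 26*s - 16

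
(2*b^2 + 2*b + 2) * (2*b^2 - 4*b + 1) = 4*b^4 - 4*b^3 - 2*b^2 - 6*b + 2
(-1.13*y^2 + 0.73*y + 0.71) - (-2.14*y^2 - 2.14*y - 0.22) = 1.01*y^2 + 2.87*y + 0.93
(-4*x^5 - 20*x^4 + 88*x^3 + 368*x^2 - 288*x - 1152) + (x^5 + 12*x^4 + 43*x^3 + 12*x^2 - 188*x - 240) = -3*x^5 - 8*x^4 + 131*x^3 + 380*x^2 - 476*x - 1392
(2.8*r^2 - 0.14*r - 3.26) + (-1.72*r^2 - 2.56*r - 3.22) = 1.08*r^2 - 2.7*r - 6.48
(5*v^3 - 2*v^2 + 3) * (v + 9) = 5*v^4 + 43*v^3 - 18*v^2 + 3*v + 27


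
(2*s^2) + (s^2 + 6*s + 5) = 3*s^2 + 6*s + 5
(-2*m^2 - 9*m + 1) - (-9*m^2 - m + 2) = 7*m^2 - 8*m - 1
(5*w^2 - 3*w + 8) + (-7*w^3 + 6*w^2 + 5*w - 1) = -7*w^3 + 11*w^2 + 2*w + 7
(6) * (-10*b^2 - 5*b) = -60*b^2 - 30*b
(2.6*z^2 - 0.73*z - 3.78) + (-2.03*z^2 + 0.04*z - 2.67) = 0.57*z^2 - 0.69*z - 6.45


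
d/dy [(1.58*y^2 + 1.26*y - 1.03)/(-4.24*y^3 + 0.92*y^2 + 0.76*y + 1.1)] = (6.6992*y^4 + 10.6848*y^3 - 13.06*y^2 + 5.3712*y + 2.1688)/(17.9776*y^6 - 7.8016*y^5 - 5.5984*y^4 - 7.9296*y^3 + 2.6016*y^2 + 1.672*y + 1.21)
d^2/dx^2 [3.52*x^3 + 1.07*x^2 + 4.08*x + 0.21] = 21.12*x + 2.14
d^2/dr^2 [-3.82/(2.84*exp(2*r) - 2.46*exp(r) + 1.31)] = (-3.82*(5.68*exp(r) - 2.46)*(11.36*exp(r) - 4.92)*exp(r) + (43.3952*exp(r) - 9.3972)*(2.84*exp(2*r) - 2.46*exp(r) + 1.31))*exp(r)/(2.84*exp(2*r) - 2.46*exp(r) + 1.31)^3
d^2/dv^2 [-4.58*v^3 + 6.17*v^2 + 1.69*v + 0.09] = 12.34 - 27.48*v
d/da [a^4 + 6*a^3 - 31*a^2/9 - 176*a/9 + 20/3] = 4*a^3 + 18*a^2 - 62*a/9 - 176/9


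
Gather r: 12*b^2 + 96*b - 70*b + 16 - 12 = 12*b^2 + 26*b + 4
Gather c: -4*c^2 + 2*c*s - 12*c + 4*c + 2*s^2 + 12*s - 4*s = -4*c^2 + c*(2*s - 8) + 2*s^2 + 8*s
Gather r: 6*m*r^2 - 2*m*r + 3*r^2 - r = r^2*(6*m + 3) + r*(-2*m - 1)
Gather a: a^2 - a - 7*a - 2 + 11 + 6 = a^2 - 8*a + 15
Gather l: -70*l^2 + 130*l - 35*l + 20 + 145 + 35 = -70*l^2 + 95*l + 200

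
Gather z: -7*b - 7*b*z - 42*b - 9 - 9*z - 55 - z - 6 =-49*b + z*(-7*b - 10) - 70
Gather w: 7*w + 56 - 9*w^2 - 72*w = -9*w^2 - 65*w + 56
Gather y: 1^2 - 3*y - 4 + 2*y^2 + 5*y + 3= 2*y^2 + 2*y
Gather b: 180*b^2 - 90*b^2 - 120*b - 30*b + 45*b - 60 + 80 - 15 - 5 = 90*b^2 - 105*b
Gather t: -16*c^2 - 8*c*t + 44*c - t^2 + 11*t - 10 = -16*c^2 + 44*c - t^2 + t*(11 - 8*c) - 10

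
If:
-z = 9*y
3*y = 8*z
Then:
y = 0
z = 0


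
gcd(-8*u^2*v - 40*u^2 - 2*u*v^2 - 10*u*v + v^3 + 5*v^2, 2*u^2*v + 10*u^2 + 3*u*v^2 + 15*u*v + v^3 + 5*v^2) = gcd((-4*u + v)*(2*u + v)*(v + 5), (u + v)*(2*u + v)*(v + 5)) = 2*u*v + 10*u + v^2 + 5*v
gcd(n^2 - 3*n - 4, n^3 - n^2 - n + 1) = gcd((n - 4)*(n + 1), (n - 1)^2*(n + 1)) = n + 1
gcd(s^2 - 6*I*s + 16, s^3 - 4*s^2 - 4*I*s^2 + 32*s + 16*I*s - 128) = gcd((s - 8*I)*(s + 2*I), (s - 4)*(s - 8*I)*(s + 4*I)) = s - 8*I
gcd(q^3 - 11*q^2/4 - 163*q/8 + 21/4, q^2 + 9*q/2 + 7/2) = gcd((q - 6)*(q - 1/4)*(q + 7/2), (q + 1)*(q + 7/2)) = q + 7/2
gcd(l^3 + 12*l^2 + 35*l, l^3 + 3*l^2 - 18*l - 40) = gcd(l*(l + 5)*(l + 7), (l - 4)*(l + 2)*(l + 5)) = l + 5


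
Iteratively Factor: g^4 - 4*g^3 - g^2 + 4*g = (g)*(g^3 - 4*g^2 - g + 4) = g*(g - 4)*(g^2 - 1) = g*(g - 4)*(g + 1)*(g - 1)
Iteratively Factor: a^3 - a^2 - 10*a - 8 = (a + 2)*(a^2 - 3*a - 4) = (a - 4)*(a + 2)*(a + 1)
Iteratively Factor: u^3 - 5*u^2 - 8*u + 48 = (u - 4)*(u^2 - u - 12) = (u - 4)^2*(u + 3)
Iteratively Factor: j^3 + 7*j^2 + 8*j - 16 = (j - 1)*(j^2 + 8*j + 16) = (j - 1)*(j + 4)*(j + 4)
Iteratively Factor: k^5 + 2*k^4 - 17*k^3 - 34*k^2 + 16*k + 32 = (k + 2)*(k^4 - 17*k^2 + 16) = (k + 2)*(k + 4)*(k^3 - 4*k^2 - k + 4) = (k + 1)*(k + 2)*(k + 4)*(k^2 - 5*k + 4) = (k - 1)*(k + 1)*(k + 2)*(k + 4)*(k - 4)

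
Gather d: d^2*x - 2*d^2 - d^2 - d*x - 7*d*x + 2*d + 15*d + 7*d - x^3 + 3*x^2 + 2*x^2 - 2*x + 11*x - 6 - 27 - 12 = d^2*(x - 3) + d*(24 - 8*x) - x^3 + 5*x^2 + 9*x - 45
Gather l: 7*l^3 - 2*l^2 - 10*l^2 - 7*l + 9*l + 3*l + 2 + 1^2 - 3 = 7*l^3 - 12*l^2 + 5*l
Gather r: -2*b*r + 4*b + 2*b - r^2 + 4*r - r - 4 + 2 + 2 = 6*b - r^2 + r*(3 - 2*b)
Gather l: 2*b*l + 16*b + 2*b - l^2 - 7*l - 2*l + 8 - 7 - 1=18*b - l^2 + l*(2*b - 9)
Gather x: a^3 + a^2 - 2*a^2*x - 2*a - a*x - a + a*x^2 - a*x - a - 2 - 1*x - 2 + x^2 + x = a^3 + a^2 - 4*a + x^2*(a + 1) + x*(-2*a^2 - 2*a) - 4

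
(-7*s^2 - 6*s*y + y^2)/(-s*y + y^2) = (7*s^2 + 6*s*y - y^2)/(y*(s - y))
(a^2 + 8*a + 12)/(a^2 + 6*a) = (a + 2)/a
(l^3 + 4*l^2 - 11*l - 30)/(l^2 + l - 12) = (l^2 + 7*l + 10)/(l + 4)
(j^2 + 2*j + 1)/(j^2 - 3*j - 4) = (j + 1)/(j - 4)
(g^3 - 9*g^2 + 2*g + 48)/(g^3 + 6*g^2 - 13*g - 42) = (g - 8)/(g + 7)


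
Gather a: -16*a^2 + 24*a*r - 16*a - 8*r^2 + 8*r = -16*a^2 + a*(24*r - 16) - 8*r^2 + 8*r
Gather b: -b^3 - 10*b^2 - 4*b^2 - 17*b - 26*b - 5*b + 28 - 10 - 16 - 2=-b^3 - 14*b^2 - 48*b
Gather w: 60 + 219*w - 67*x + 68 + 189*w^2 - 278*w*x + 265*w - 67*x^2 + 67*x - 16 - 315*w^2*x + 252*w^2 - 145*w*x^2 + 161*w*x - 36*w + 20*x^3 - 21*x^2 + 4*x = w^2*(441 - 315*x) + w*(-145*x^2 - 117*x + 448) + 20*x^3 - 88*x^2 + 4*x + 112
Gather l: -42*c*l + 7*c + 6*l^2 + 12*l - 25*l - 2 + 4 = 7*c + 6*l^2 + l*(-42*c - 13) + 2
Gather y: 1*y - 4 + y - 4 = 2*y - 8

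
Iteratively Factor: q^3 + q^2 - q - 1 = (q + 1)*(q^2 - 1) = (q - 1)*(q + 1)*(q + 1)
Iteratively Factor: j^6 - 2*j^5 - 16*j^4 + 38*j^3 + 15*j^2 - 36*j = (j - 3)*(j^5 + j^4 - 13*j^3 - j^2 + 12*j) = (j - 3)*(j + 4)*(j^4 - 3*j^3 - j^2 + 3*j) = j*(j - 3)*(j + 4)*(j^3 - 3*j^2 - j + 3) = j*(j - 3)*(j + 1)*(j + 4)*(j^2 - 4*j + 3) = j*(j - 3)^2*(j + 1)*(j + 4)*(j - 1)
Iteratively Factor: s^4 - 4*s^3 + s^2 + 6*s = (s)*(s^3 - 4*s^2 + s + 6) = s*(s - 3)*(s^2 - s - 2) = s*(s - 3)*(s - 2)*(s + 1)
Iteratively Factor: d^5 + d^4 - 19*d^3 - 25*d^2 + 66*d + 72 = (d + 1)*(d^4 - 19*d^2 - 6*d + 72) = (d + 1)*(d + 3)*(d^3 - 3*d^2 - 10*d + 24) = (d - 2)*(d + 1)*(d + 3)*(d^2 - d - 12) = (d - 2)*(d + 1)*(d + 3)^2*(d - 4)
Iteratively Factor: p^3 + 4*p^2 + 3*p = (p + 3)*(p^2 + p) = (p + 1)*(p + 3)*(p)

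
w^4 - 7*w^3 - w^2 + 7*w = w*(w - 7)*(w - 1)*(w + 1)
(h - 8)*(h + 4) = h^2 - 4*h - 32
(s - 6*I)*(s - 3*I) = s^2 - 9*I*s - 18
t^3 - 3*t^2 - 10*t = t*(t - 5)*(t + 2)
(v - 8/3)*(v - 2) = v^2 - 14*v/3 + 16/3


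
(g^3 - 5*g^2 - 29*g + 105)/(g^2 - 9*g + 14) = (g^2 + 2*g - 15)/(g - 2)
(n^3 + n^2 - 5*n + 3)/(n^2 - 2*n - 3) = (-n^3 - n^2 + 5*n - 3)/(-n^2 + 2*n + 3)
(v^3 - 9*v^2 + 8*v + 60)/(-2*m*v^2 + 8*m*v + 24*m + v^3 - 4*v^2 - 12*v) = (v - 5)/(-2*m + v)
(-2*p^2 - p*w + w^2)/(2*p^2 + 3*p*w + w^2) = (-2*p + w)/(2*p + w)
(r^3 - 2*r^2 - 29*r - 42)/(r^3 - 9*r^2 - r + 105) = (r + 2)/(r - 5)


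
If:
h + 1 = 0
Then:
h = -1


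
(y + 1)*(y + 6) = y^2 + 7*y + 6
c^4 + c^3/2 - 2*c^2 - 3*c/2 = c*(c - 3/2)*(c + 1)^2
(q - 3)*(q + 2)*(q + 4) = q^3 + 3*q^2 - 10*q - 24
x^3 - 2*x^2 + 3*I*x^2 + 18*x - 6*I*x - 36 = (x - 2)*(x - 3*I)*(x + 6*I)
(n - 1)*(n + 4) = n^2 + 3*n - 4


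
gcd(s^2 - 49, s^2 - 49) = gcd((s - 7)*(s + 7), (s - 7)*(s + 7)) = s^2 - 49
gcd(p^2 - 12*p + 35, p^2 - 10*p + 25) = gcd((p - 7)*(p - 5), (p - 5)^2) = p - 5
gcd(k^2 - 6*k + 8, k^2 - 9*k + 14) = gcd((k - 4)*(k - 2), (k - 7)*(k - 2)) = k - 2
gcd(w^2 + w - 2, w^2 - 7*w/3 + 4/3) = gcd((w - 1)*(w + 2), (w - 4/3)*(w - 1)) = w - 1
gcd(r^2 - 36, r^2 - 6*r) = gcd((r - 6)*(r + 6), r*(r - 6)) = r - 6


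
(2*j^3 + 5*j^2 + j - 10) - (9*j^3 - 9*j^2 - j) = -7*j^3 + 14*j^2 + 2*j - 10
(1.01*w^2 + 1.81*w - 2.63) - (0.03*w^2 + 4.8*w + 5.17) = 0.98*w^2 - 2.99*w - 7.8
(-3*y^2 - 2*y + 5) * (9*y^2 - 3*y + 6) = -27*y^4 - 9*y^3 + 33*y^2 - 27*y + 30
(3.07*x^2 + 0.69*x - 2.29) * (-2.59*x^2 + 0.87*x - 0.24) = -7.9513*x^4 + 0.8838*x^3 + 5.7946*x^2 - 2.1579*x + 0.5496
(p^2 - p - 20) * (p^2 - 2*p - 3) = p^4 - 3*p^3 - 21*p^2 + 43*p + 60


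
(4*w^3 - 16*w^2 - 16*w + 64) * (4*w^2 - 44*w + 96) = 16*w^5 - 240*w^4 + 1024*w^3 - 576*w^2 - 4352*w + 6144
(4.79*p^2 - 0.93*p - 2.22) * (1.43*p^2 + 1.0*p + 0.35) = 6.8497*p^4 + 3.4601*p^3 - 2.4281*p^2 - 2.5455*p - 0.777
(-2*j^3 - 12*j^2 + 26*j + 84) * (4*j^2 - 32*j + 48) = -8*j^5 + 16*j^4 + 392*j^3 - 1072*j^2 - 1440*j + 4032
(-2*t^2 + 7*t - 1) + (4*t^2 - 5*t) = 2*t^2 + 2*t - 1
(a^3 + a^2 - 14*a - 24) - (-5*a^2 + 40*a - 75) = a^3 + 6*a^2 - 54*a + 51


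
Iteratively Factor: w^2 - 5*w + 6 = (w - 3)*(w - 2)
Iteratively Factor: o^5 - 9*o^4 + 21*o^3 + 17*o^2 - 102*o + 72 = (o - 3)*(o^4 - 6*o^3 + 3*o^2 + 26*o - 24) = (o - 3)^2*(o^3 - 3*o^2 - 6*o + 8) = (o - 3)^2*(o - 1)*(o^2 - 2*o - 8) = (o - 4)*(o - 3)^2*(o - 1)*(o + 2)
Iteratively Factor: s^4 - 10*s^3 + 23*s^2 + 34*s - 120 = (s - 5)*(s^3 - 5*s^2 - 2*s + 24) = (s - 5)*(s + 2)*(s^2 - 7*s + 12) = (s - 5)*(s - 4)*(s + 2)*(s - 3)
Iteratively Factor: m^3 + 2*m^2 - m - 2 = (m - 1)*(m^2 + 3*m + 2) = (m - 1)*(m + 2)*(m + 1)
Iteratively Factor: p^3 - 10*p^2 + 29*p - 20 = (p - 5)*(p^2 - 5*p + 4) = (p - 5)*(p - 1)*(p - 4)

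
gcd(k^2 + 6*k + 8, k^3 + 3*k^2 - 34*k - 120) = k + 4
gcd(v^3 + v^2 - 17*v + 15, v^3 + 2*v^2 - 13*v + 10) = v^2 + 4*v - 5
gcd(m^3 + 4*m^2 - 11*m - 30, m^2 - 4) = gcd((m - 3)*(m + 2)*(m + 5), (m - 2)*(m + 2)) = m + 2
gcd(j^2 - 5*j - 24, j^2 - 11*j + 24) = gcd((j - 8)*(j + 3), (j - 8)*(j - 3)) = j - 8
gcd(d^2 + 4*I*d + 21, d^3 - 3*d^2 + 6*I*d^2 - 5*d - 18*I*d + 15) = 1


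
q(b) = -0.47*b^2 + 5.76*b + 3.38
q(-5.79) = -45.73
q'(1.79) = 4.08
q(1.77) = 12.10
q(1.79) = 12.18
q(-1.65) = -7.40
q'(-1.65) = 7.31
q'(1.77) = 4.10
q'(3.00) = 2.94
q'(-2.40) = 8.02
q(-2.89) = -17.19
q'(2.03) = 3.85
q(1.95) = 12.82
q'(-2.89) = 8.48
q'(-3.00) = 8.58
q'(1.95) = 3.93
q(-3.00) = -18.13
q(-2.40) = -13.15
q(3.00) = 16.43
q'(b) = 5.76 - 0.94*b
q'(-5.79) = 11.20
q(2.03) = 13.14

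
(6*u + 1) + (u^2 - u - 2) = u^2 + 5*u - 1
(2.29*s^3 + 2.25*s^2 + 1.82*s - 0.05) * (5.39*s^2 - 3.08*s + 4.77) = 12.3431*s^5 + 5.0743*s^4 + 13.8031*s^3 + 4.8574*s^2 + 8.8354*s - 0.2385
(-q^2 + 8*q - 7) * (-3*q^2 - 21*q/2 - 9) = 3*q^4 - 27*q^3/2 - 54*q^2 + 3*q/2 + 63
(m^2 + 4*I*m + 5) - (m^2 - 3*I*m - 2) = 7*I*m + 7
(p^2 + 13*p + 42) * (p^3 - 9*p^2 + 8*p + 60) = p^5 + 4*p^4 - 67*p^3 - 214*p^2 + 1116*p + 2520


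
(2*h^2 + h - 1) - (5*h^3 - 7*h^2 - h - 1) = -5*h^3 + 9*h^2 + 2*h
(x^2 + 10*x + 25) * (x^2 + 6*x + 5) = x^4 + 16*x^3 + 90*x^2 + 200*x + 125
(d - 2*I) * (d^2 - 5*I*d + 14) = d^3 - 7*I*d^2 + 4*d - 28*I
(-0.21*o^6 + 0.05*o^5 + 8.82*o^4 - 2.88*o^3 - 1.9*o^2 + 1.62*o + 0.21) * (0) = 0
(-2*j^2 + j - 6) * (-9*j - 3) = 18*j^3 - 3*j^2 + 51*j + 18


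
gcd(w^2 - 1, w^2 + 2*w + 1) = w + 1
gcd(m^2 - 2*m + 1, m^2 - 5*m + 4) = m - 1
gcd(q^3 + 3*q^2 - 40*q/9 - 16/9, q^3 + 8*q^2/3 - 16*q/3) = q^2 + 8*q/3 - 16/3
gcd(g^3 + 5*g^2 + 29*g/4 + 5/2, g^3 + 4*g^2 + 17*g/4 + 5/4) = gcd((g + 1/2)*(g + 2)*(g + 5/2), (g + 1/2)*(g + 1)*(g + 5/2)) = g^2 + 3*g + 5/4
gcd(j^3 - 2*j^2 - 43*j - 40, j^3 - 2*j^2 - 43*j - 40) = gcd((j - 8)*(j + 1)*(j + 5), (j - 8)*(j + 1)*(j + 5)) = j^3 - 2*j^2 - 43*j - 40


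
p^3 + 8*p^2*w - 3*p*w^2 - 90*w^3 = (p - 3*w)*(p + 5*w)*(p + 6*w)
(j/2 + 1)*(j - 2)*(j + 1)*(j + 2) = j^4/2 + 3*j^3/2 - j^2 - 6*j - 4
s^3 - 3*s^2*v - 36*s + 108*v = (s - 6)*(s + 6)*(s - 3*v)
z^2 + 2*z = z*(z + 2)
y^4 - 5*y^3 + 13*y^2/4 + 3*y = y*(y - 4)*(y - 3/2)*(y + 1/2)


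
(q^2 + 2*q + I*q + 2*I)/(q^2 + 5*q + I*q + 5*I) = (q + 2)/(q + 5)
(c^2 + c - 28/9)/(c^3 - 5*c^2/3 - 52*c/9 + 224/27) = 3/(3*c - 8)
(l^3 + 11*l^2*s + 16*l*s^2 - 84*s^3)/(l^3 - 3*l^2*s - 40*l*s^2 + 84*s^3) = (-l - 7*s)/(-l + 7*s)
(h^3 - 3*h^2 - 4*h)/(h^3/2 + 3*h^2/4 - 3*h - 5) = 4*h*(h^2 - 3*h - 4)/(2*h^3 + 3*h^2 - 12*h - 20)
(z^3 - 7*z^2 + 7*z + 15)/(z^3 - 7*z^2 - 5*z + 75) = (z^2 - 2*z - 3)/(z^2 - 2*z - 15)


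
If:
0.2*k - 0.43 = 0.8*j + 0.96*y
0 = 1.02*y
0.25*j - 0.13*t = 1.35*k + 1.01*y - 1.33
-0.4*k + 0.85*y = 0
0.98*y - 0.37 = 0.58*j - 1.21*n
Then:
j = -0.54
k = 0.00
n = 0.05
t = 9.20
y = 0.00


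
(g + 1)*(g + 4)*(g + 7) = g^3 + 12*g^2 + 39*g + 28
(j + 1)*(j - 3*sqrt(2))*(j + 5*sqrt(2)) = j^3 + j^2 + 2*sqrt(2)*j^2 - 30*j + 2*sqrt(2)*j - 30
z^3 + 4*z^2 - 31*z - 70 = (z - 5)*(z + 2)*(z + 7)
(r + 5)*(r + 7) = r^2 + 12*r + 35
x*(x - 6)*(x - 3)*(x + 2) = x^4 - 7*x^3 + 36*x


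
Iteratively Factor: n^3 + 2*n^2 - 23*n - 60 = (n - 5)*(n^2 + 7*n + 12) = (n - 5)*(n + 4)*(n + 3)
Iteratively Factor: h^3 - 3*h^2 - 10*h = (h + 2)*(h^2 - 5*h) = h*(h + 2)*(h - 5)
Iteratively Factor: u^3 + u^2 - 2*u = (u + 2)*(u^2 - u) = (u - 1)*(u + 2)*(u)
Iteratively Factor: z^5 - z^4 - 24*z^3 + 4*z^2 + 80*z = (z + 2)*(z^4 - 3*z^3 - 18*z^2 + 40*z) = (z - 5)*(z + 2)*(z^3 + 2*z^2 - 8*z) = z*(z - 5)*(z + 2)*(z^2 + 2*z - 8) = z*(z - 5)*(z + 2)*(z + 4)*(z - 2)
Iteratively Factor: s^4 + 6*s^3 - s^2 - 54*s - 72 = (s + 2)*(s^3 + 4*s^2 - 9*s - 36) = (s + 2)*(s + 4)*(s^2 - 9) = (s - 3)*(s + 2)*(s + 4)*(s + 3)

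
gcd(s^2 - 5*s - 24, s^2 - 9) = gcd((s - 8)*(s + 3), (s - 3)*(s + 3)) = s + 3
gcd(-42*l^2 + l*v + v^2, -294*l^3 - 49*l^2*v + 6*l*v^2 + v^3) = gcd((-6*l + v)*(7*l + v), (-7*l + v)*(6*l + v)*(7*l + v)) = 7*l + v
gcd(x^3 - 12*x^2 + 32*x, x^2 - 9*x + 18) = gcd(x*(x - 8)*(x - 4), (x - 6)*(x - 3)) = 1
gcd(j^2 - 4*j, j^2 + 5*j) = j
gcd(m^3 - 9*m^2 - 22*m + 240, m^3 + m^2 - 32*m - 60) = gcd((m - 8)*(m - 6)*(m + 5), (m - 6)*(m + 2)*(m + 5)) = m^2 - m - 30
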